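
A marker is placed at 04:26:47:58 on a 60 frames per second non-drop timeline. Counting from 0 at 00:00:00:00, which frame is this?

frame 960478

Total seconds to the label: (4 × 3600 + 26 × 60 + 47) = 16007.
Frame index = 16007 × 60 + 58 = 960478.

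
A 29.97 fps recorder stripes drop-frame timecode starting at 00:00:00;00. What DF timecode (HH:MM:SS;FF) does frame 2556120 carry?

23:41:29;08

Ten DF minutes hold 17982 frames, so frame 2556120 lies in block 142 (frames 2553444–2571425) with 2676 frames into that block.
The block's first minute is 1800 frames and the rest 1798 each; 2676 frames reaches minute 1, so 142 × 18 + 1 × 2 = 2558 labels have been skipped so far.
Adding those back, label number 2556120 + 2558 = 2558678 at 30 labels/s is 85289 s + 8 f = 23 h 41 min 29 s frame 8, i.e. 23:41:29;08.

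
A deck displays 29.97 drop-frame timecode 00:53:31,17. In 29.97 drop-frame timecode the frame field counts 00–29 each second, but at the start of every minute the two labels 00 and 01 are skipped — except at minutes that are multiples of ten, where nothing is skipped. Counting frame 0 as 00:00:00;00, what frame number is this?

96251

Complete 10-minute blocks: 5, each 17982 frames → 89910.
Remaining 3 whole minutes in the current block: 1800 + 2 × 1798 = 5396 frames.
Within the current minute: 31 × 30 + 17 − 2 = 945 (labels ;00/;01 skipped at this minute). Total = 89910 + 5396 + 945 = 96251.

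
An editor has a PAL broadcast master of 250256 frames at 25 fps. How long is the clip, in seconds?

10010.24 seconds

Running time = 250256 / (25) = 10010.24 s.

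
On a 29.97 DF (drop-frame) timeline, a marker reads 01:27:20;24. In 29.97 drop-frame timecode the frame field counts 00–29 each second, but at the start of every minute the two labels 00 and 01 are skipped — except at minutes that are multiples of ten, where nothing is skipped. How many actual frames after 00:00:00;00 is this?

157066

As if non-drop at 30 labels/s: (1 × 3600 + 27 × 60 + 20) × 30 + 24 = 157224.
Minute boundaries passed: 87; those not divisible by 10: 87 − 8 = 79; dropped labels = 2 × 79 = 158.
Actual frame index = 157224 − 158 = 157066.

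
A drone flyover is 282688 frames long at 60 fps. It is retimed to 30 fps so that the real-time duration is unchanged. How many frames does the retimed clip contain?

Frames at target rate = 282688 × (30) / (60) = 141344.

141344 frames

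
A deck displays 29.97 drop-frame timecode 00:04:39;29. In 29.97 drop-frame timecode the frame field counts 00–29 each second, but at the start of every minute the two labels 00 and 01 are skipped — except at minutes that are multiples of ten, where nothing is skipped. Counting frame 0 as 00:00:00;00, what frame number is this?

As if non-drop at 30 labels/s: (0 × 3600 + 4 × 60 + 39) × 30 + 29 = 8399.
Minute boundaries passed: 4; those not divisible by 10: 4 − 0 = 4; dropped labels = 2 × 4 = 8.
Actual frame index = 8399 − 8 = 8391.

8391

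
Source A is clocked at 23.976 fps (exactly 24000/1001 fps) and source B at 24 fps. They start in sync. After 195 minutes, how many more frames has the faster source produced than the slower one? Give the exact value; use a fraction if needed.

21600/77 frames

195 min = 11700 s.
A emits 24000/1001 × 11700 = 21600000/77 frames; B emits 24 × 11700 = 280800.
Difference = 21600/77 frames (≈ 280.5195); B is ahead of A.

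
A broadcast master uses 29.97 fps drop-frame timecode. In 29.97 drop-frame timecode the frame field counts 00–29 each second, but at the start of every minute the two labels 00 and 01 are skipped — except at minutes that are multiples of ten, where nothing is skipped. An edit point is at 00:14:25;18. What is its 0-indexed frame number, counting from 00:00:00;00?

Complete 10-minute blocks: 1, each 17982 frames → 17982.
Remaining 4 whole minutes in the current block: 1800 + 3 × 1798 = 7194 frames.
Within the current minute: 25 × 30 + 18 − 2 = 766 (labels ;00/;01 skipped at this minute). Total = 17982 + 7194 + 766 = 25942.

25942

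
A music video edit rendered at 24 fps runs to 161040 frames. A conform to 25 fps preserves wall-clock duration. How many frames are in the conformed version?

Target frames = source frames × (target rate / source rate) = 161040 × (25)/(24) = 161040 × 25/24 = 167750.

167750 frames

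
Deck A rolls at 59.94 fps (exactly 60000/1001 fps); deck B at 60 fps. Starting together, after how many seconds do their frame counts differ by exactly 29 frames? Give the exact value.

The gap grows by |60 − 60000/1001| = 60/1001 frames per second.
Time for a 29-frame gap: 29 ÷ (60/1001) = 29029/60 s.

29029/60 seconds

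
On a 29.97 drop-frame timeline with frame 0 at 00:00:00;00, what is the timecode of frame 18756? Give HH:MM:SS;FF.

00:10:25;24

Ten DF minutes hold 17982 frames, so frame 18756 lies in block 1 (frames 17982–35963) with 774 frames into that block.
The block's first minute is 1800 frames and the rest 1798 each; 774 frames reaches minute 0, so 1 × 18 + 0 × 2 = 18 labels have been skipped so far.
Adding those back, label number 18756 + 18 = 18774 at 30 labels/s is 625 s + 24 f = 0 h 10 min 25 s frame 24, i.e. 00:10:25;24.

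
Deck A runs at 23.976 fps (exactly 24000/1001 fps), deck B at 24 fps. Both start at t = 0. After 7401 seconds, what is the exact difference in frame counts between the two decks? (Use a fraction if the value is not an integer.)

A emits 24000/1001 × 7401 = 177624000/1001 frames; B emits 24 × 7401 = 177624.
Difference = 177624/1001 frames (≈ 177.4466); B is ahead of A.

177624/1001 frames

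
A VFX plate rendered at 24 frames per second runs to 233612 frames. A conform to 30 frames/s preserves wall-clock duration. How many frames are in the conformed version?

292015 frames

Frames at target rate = 233612 × (30) / (24) = 292015.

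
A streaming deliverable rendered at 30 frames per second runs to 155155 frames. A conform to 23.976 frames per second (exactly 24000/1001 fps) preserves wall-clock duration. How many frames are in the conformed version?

Target frames = source frames × (target rate / source rate) = 155155 × (24000/1001)/(30) = 155155 × 800/1001 = 124000.

124000 frames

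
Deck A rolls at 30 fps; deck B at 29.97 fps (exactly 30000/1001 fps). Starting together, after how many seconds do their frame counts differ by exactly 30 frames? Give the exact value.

The gap grows by |30000/1001 − 30| = 30/1001 frames per second.
Time for a 30-frame gap: 30 ÷ (30/1001) = 1001 s.

1001 seconds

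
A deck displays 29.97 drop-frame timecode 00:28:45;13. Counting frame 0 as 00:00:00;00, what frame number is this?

51711

As if non-drop at 30 labels/s: (0 × 3600 + 28 × 60 + 45) × 30 + 13 = 51763.
Minute boundaries passed: 28; those not divisible by 10: 28 − 2 = 26; dropped labels = 2 × 26 = 52.
Actual frame index = 51763 − 52 = 51711.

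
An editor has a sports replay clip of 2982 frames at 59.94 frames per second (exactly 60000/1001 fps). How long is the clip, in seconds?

Running time = 2982 / (60000/1001) = 49.7497 s.

49.7497 seconds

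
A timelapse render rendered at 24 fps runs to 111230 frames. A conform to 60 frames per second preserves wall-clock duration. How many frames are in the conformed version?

Frames at target rate = 111230 × (60) / (24) = 278075.

278075 frames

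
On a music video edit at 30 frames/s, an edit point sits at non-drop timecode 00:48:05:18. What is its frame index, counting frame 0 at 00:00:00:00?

Total seconds to the label: (0 × 3600 + 48 × 60 + 5) = 2885.
Frame index = 2885 × 30 + 18 = 86568.

86568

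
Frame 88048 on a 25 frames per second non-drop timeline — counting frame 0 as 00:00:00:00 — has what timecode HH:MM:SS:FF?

00:58:41:23

88048 ÷ 25 = 3521 full seconds, remainder 23 frames.
3521 s = 0 h 58 min 41 s.
Timecode: 00:58:41:23.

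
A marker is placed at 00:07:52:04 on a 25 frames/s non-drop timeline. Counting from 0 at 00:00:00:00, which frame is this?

Total seconds to the label: (0 × 3600 + 7 × 60 + 52) = 472.
Frame index = 472 × 25 + 4 = 11804.

11804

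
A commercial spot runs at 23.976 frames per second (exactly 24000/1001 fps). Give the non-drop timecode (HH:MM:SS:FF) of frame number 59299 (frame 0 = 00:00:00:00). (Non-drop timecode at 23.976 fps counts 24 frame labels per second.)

00:41:10:19

59299 ÷ 24 = 2470 full seconds, remainder 19 frames.
2470 s = 0 h 41 min 10 s.
Timecode: 00:41:10:19.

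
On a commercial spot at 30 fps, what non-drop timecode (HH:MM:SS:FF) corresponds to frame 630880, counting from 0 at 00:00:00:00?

630880 ÷ 30 = 21029 full seconds, remainder 10 frames.
21029 s = 5 h 50 min 29 s.
Timecode: 05:50:29:10.

05:50:29:10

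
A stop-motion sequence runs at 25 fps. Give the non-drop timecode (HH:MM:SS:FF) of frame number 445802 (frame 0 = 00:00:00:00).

04:57:12:02

445802 ÷ 25 = 17832 full seconds, remainder 2 frames.
17832 s = 4 h 57 min 12 s.
Timecode: 04:57:12:02.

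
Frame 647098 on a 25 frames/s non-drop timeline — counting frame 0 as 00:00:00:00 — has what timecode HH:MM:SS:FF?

647098 ÷ 25 = 25883 full seconds, remainder 23 frames.
25883 s = 7 h 11 min 23 s.
Timecode: 07:11:23:23.

07:11:23:23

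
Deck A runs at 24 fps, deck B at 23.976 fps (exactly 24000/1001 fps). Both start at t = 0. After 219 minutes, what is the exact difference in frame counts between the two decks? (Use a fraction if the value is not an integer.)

315360/1001 frames

219 min = 13140 s.
A emits 24 × 13140 = 315360 frames; B emits 24000/1001 × 13140 = 315360000/1001.
Difference = 315360/1001 frames (≈ 315.0450); B is behind A.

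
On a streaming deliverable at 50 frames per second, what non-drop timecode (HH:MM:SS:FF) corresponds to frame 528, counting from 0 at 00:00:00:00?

528 ÷ 50 = 10 full seconds, remainder 28 frames.
10 s = 0 h 0 min 10 s.
Timecode: 00:00:10:28.

00:00:10:28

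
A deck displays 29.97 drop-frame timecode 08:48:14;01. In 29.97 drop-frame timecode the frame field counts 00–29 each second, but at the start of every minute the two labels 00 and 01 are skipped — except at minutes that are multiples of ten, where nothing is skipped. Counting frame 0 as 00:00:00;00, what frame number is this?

As if non-drop at 30 labels/s: (8 × 3600 + 48 × 60 + 14) × 30 + 1 = 950821.
Minute boundaries passed: 528; those not divisible by 10: 528 − 52 = 476; dropped labels = 2 × 476 = 952.
Actual frame index = 950821 − 952 = 949869.

949869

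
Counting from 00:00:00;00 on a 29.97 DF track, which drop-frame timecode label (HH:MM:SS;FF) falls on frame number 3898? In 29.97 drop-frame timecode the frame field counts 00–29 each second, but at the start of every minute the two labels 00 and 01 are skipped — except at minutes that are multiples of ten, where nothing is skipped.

Each 10-minute DF block holds 10 × 60 × 30 − 9 × 2 = 17982 frames. 3898 ÷ 17982 → 0 full blocks, remainder 3898.
Within the partial block the first minute is 1800 frames and each further minute 1798, so 2 further minute boundaries passed. Total skipped labels = 18 × 0 + 2 × 2 = 4.
Non-drop label index = 3898 + 4 = 3902; at 30 labels/s that is 00:02:10:02, i.e. DF 00:02:10;02.

00:02:10;02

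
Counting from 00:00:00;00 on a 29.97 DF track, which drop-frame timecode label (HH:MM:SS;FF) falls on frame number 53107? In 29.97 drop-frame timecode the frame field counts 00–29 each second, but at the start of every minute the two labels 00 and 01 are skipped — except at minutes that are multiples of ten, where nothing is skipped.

Each 10-minute DF block holds 10 × 60 × 30 − 9 × 2 = 17982 frames. 53107 ÷ 17982 → 2 full blocks, remainder 17143.
Within the partial block the first minute is 1800 frames and each further minute 1798, so 9 further minute boundaries passed. Total skipped labels = 18 × 2 + 2 × 9 = 54.
Non-drop label index = 53107 + 54 = 53161; at 30 labels/s that is 00:29:32:01, i.e. DF 00:29:32;01.

00:29:32;01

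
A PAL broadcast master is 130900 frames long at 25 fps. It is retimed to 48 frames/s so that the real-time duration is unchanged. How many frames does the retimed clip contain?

251328 frames

Target frames = source frames × (target rate / source rate) = 130900 × (48)/(25) = 130900 × 48/25 = 251328.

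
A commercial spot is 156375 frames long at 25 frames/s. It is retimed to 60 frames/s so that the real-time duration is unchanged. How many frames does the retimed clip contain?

375300 frames

Target frames = source frames × (target rate / source rate) = 156375 × (60)/(25) = 156375 × 12/5 = 375300.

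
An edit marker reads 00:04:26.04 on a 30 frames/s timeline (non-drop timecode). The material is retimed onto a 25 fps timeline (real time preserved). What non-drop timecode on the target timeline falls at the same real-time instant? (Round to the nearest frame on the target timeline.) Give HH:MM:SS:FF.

00:04:26:03

Source frame index: (0×3600 + 4×60 + 26) × 30 + 4 = 7984.
Real time: 7984 / (30) = 3992/15 s.
Target frame: (3992/15) × (25) = 19960/3 ≈ 6653.333 → 6653.
At 25 labels/s: frame 6653 → 00:04:26:03.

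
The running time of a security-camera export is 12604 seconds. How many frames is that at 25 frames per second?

315100 frames

Frames = 12604 × 25 = 315100.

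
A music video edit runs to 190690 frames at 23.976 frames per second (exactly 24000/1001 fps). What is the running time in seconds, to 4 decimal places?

7953.3621 seconds

Running time = 190690 × 1001/24000 = 19088069/2400 s ≈ 7953.3621 s.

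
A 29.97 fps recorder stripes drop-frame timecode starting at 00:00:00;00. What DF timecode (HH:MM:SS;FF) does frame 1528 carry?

Each 10-minute DF block holds 10 × 60 × 30 − 9 × 2 = 17982 frames. 1528 ÷ 17982 → 0 full blocks, remainder 1528.
Within the partial block the first minute is 1800 frames and each further minute 1798, so 0 further minute boundaries passed. Total skipped labels = 18 × 0 + 2 × 0 = 0.
Non-drop label index = 1528 + 0 = 1528; at 30 labels/s that is 00:00:50:28, i.e. DF 00:00:50;28.

00:00:50;28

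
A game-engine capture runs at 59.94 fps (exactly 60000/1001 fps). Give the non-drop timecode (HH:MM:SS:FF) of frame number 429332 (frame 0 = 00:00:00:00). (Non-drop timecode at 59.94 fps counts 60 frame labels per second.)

429332 ÷ 60 = 7155 full seconds, remainder 32 frames.
7155 s = 1 h 59 min 15 s.
Timecode: 01:59:15:32.

01:59:15:32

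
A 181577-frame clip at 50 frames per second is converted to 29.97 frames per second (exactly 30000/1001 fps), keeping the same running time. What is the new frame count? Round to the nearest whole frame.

Frames at target rate = 181577 × (30000/1001) / (50) = 9904200/91 ≈ 108837.363.
Nearest whole frame: 108837.

108837 frames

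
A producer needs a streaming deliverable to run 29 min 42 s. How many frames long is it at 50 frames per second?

89100 frames

29 min 42 s = 1782 s.
Frames = 1782 × 50 = 89100.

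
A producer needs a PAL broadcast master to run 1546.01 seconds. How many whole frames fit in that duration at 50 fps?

Frames = 1546.01 × 50 = 154601/2 ≈ 77300.5000.
Complete frames: 77300.

77300 frames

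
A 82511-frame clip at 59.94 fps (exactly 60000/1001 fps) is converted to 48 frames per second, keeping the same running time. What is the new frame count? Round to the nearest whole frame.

Frames at target rate = 82511 × (48) / (60000/1001) = 82593511/1250 ≈ 66074.809.
Nearest whole frame: 66075.

66075 frames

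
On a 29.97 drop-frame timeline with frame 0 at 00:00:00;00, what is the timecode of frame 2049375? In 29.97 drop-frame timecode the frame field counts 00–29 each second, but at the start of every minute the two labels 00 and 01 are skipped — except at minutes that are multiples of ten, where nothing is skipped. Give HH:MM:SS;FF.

18:59:40;27

Each 10-minute DF block holds 10 × 60 × 30 − 9 × 2 = 17982 frames. 2049375 ÷ 17982 → 113 full blocks, remainder 17409.
Within the partial block the first minute is 1800 frames and each further minute 1798, so 9 further minute boundaries passed. Total skipped labels = 18 × 113 + 2 × 9 = 2052.
Non-drop label index = 2049375 + 2052 = 2051427; at 30 labels/s that is 18:59:40:27, i.e. DF 18:59:40;27.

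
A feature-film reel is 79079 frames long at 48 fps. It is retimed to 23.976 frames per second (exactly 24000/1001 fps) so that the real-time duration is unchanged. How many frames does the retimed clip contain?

Target frames = source frames × (target rate / source rate) = 79079 × (24000/1001)/(48) = 79079 × 500/1001 = 39500.

39500 frames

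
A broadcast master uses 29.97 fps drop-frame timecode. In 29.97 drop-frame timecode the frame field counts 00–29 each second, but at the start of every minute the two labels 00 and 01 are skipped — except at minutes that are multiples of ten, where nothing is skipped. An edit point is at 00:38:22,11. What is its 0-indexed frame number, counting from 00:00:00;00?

69001

As if non-drop at 30 labels/s: (0 × 3600 + 38 × 60 + 22) × 30 + 11 = 69071.
Minute boundaries passed: 38; those not divisible by 10: 38 − 3 = 35; dropped labels = 2 × 35 = 70.
Actual frame index = 69071 − 70 = 69001.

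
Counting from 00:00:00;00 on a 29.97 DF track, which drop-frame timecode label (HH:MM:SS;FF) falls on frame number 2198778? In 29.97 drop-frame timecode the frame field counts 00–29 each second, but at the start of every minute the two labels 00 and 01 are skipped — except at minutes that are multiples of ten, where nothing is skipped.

20:22:45;28

Each 10-minute DF block holds 10 × 60 × 30 − 9 × 2 = 17982 frames. 2198778 ÷ 17982 → 122 full blocks, remainder 4974.
Within the partial block the first minute is 1800 frames and each further minute 1798, so 2 further minute boundaries passed. Total skipped labels = 18 × 122 + 2 × 2 = 2200.
Non-drop label index = 2198778 + 2200 = 2200978; at 30 labels/s that is 20:22:45:28, i.e. DF 20:22:45;28.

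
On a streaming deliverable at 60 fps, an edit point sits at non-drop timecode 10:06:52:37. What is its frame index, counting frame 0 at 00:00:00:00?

2184757

Total seconds to the label: (10 × 3600 + 6 × 60 + 52) = 36412.
Frame index = 36412 × 60 + 37 = 2184757.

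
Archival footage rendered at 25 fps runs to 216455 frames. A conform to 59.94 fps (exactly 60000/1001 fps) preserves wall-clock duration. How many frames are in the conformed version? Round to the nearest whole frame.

518973 frames

Frames at target rate = 216455 × (60000/1001) / (25) = 519492000/1001 ≈ 518973.027.
Nearest whole frame: 518973.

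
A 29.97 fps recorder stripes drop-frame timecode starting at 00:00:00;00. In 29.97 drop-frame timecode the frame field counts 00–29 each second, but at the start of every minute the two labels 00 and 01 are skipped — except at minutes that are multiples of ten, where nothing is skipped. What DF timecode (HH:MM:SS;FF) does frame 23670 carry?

00:13:09;24

Ten DF minutes hold 17982 frames, so frame 23670 lies in block 1 (frames 17982–35963) with 5688 frames into that block.
The block's first minute is 1800 frames and the rest 1798 each; 5688 frames reaches minute 3, so 1 × 18 + 3 × 2 = 24 labels have been skipped so far.
Adding those back, label number 23670 + 24 = 23694 at 30 labels/s is 789 s + 24 f = 0 h 13 min 9 s frame 24, i.e. 00:13:09;24.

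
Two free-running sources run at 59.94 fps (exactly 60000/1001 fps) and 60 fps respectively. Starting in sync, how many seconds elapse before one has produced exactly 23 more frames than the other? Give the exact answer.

23023/60 seconds

The gap grows by |60 − 60000/1001| = 60/1001 frames per second.
Time for a 23-frame gap: 23 ÷ (60/1001) = 23023/60 s.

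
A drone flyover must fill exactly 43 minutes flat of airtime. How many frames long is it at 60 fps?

154800 frames

43 min = 2580 s.
Frames = 2580 × 60 = 154800.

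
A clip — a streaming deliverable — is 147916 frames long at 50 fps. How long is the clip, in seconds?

Running time = 147916 / (50) = 2958.32 s.

2958.32 seconds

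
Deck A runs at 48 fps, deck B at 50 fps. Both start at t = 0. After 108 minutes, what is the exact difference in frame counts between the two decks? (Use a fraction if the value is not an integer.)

12960 frames

108 min = 6480 s.
A emits 48 × 6480 = 311040 frames; B emits 50 × 6480 = 324000.
Difference = 12960 frames; B is ahead of A.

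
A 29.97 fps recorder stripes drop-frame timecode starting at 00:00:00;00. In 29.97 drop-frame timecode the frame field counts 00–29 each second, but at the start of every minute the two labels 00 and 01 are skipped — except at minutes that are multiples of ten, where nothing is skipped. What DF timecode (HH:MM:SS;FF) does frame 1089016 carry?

10:05:36;26

Ten DF minutes hold 17982 frames, so frame 1089016 lies in block 60 (frames 1078920–1096901) with 10096 frames into that block.
The block's first minute is 1800 frames and the rest 1798 each; 10096 frames reaches minute 5, so 60 × 18 + 5 × 2 = 1090 labels have been skipped so far.
Adding those back, label number 1089016 + 1090 = 1090106 at 30 labels/s is 36336 s + 26 f = 10 h 5 min 36 s frame 26, i.e. 10:05:36;26.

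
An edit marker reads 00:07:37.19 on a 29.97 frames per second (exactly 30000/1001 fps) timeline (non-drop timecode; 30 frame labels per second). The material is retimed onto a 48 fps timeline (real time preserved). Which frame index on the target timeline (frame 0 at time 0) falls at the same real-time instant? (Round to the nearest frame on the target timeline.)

Source frame index: (0×3600 + 7×60 + 37) × 30 + 19 = 13729.
Real time: 13729 / (30000/1001) = 13742729/30000 s.
Target frame: (13742729/30000) × (48) = 13742729/625 ≈ 21988.366 → 21988.

frame 21988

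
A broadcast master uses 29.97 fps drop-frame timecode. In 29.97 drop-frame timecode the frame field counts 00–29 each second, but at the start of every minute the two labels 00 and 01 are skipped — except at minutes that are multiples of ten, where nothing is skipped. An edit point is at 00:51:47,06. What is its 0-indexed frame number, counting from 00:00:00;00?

93124

Complete 10-minute blocks: 5, each 17982 frames → 89910.
Remaining 1 whole minute in the current block: 1800 + 0 × 1798 = 1800 frames.
Within the current minute: 47 × 30 + 6 − 2 = 1414 (labels ;00/;01 skipped at this minute). Total = 89910 + 1800 + 1414 = 93124.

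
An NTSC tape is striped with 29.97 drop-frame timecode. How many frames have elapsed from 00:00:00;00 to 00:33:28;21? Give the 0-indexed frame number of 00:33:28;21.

As if non-drop at 30 labels/s: (0 × 3600 + 33 × 60 + 28) × 30 + 21 = 60261.
Minute boundaries passed: 33; those not divisible by 10: 33 − 3 = 30; dropped labels = 2 × 30 = 60.
Actual frame index = 60261 − 60 = 60201.

60201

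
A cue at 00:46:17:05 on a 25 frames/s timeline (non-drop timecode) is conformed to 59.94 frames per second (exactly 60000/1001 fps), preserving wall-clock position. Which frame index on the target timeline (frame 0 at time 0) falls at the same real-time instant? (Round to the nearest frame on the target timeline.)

Source frame index: (0×3600 + 46×60 + 17) × 25 + 5 = 69430.
Real time: 69430 / (25) = 13886/5 s.
Target frame: (13886/5) × (60000/1001) = 166632000/1001 ≈ 166465.534 → 166466.

frame 166466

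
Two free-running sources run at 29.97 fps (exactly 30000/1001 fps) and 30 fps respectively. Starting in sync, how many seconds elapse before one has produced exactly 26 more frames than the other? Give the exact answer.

The gap grows by |30 − 30000/1001| = 30/1001 frames per second.
Time for a 26-frame gap: 26 ÷ (30/1001) = 13013/15 s.

13013/15 seconds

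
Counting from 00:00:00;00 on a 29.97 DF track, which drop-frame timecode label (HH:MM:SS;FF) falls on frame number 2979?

Ten DF minutes hold 17982 frames, so frame 2979 lies in block 0 (frames 0–17981) with 2979 frames into that block.
The block's first minute is 1800 frames and the rest 1798 each; 2979 frames reaches minute 1, so 0 × 18 + 1 × 2 = 2 labels have been skipped so far.
Adding those back, label number 2979 + 2 = 2981 at 30 labels/s is 99 s + 11 f = 0 h 1 min 39 s frame 11, i.e. 00:01:39;11.

00:01:39;11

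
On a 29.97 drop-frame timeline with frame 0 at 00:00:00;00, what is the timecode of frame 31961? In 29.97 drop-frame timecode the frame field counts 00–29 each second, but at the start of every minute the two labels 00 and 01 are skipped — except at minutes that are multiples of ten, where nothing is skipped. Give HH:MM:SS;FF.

Each 10-minute DF block holds 10 × 60 × 30 − 9 × 2 = 17982 frames. 31961 ÷ 17982 → 1 full block, remainder 13979.
Within the partial block the first minute is 1800 frames and each further minute 1798, so 7 further minute boundaries passed. Total skipped labels = 18 × 1 + 2 × 7 = 32.
Non-drop label index = 31961 + 32 = 31993; at 30 labels/s that is 00:17:46:13, i.e. DF 00:17:46;13.

00:17:46;13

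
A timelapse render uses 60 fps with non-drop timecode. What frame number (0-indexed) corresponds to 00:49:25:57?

Total seconds to the label: (0 × 3600 + 49 × 60 + 25) = 2965.
Frame index = 2965 × 60 + 57 = 177957.

frame 177957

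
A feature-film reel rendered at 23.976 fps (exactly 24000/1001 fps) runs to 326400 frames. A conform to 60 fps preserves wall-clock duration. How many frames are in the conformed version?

Target frames = source frames × (target rate / source rate) = 326400 × (60)/(24000/1001) = 326400 × 1001/400 = 816816.

816816 frames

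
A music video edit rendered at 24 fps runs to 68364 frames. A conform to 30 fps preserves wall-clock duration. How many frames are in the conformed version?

Target frames = source frames × (target rate / source rate) = 68364 × (30)/(24) = 68364 × 5/4 = 85455.

85455 frames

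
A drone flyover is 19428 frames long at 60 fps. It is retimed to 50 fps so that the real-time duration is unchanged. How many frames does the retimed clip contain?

Target frames = source frames × (target rate / source rate) = 19428 × (50)/(60) = 19428 × 5/6 = 16190.

16190 frames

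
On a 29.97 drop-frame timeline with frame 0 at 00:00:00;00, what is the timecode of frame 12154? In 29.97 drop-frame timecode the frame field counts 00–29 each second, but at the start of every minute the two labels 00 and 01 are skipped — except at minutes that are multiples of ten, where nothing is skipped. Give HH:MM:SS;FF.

00:06:45;16

Ten DF minutes hold 17982 frames, so frame 12154 lies in block 0 (frames 0–17981) with 12154 frames into that block.
The block's first minute is 1800 frames and the rest 1798 each; 12154 frames reaches minute 6, so 0 × 18 + 6 × 2 = 12 labels have been skipped so far.
Adding those back, label number 12154 + 12 = 12166 at 30 labels/s is 405 s + 16 f = 0 h 6 min 45 s frame 16, i.e. 00:06:45;16.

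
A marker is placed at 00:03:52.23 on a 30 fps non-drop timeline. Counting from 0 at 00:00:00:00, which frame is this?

Total seconds to the label: (0 × 3600 + 3 × 60 + 52) = 232.
Frame index = 232 × 30 + 23 = 6983.

6983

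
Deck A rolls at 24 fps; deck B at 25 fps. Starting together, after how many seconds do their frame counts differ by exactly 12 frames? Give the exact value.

12 seconds

The gap grows by |25 − 24| = 1 frame per second.
Time for a 12-frame gap: 12 ÷ (1) = 12 s.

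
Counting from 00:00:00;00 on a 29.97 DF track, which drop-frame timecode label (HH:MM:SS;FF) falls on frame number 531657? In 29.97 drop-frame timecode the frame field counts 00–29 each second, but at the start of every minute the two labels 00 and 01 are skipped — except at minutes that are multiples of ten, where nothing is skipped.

04:55:39;19

Each 10-minute DF block holds 10 × 60 × 30 − 9 × 2 = 17982 frames. 531657 ÷ 17982 → 29 full blocks, remainder 10179.
Within the partial block the first minute is 1800 frames and each further minute 1798, so 5 further minute boundaries passed. Total skipped labels = 18 × 29 + 2 × 5 = 532.
Non-drop label index = 531657 + 532 = 532189; at 30 labels/s that is 04:55:39:19, i.e. DF 04:55:39;19.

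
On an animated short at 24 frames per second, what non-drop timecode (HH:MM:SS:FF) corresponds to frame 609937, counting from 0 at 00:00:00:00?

609937 ÷ 24 = 25414 full seconds, remainder 1 frame.
25414 s = 7 h 3 min 34 s.
Timecode: 07:03:34:01.

07:03:34:01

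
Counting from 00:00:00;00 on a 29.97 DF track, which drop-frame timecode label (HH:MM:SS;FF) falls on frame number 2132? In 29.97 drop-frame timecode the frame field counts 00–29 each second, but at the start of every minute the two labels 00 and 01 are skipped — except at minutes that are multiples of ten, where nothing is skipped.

Each 10-minute DF block holds 10 × 60 × 30 − 9 × 2 = 17982 frames. 2132 ÷ 17982 → 0 full blocks, remainder 2132.
Within the partial block the first minute is 1800 frames and each further minute 1798, so 1 further minute boundary passed. Total skipped labels = 18 × 0 + 2 × 1 = 2.
Non-drop label index = 2132 + 2 = 2134; at 30 labels/s that is 00:01:11:04, i.e. DF 00:01:11;04.

00:01:11;04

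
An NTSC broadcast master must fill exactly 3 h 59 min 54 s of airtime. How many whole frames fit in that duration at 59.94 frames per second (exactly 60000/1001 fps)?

3 h 59 min 54 s = 14394 s.
Frames = 14394 × 60000/1001 = 863640000/1001 ≈ 862777.2228.
Complete frames: 862777.

862777 frames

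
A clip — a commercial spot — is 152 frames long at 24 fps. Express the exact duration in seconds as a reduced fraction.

19/3 seconds

Running time = 152 ÷ (24) = 152 × 1/24 = 19/3 s.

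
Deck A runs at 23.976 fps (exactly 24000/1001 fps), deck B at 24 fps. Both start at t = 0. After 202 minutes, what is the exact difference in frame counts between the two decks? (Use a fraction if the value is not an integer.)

202 min = 12120 s.
A emits 24000/1001 × 12120 = 290880000/1001 frames; B emits 24 × 12120 = 290880.
Difference = 290880/1001 frames (≈ 290.5894); B is ahead of A.

290880/1001 frames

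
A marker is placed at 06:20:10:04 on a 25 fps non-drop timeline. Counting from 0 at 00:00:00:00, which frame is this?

frame 570254

Total seconds to the label: (6 × 3600 + 20 × 60 + 10) = 22810.
Frame index = 22810 × 25 + 4 = 570254.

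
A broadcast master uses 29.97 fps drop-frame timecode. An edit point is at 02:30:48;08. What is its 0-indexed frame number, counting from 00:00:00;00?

As if non-drop at 30 labels/s: (2 × 3600 + 30 × 60 + 48) × 30 + 8 = 271448.
Minute boundaries passed: 150; those not divisible by 10: 150 − 15 = 135; dropped labels = 2 × 135 = 270.
Actual frame index = 271448 − 270 = 271178.

271178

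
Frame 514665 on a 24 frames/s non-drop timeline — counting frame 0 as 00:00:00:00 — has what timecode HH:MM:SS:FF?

514665 ÷ 24 = 21444 full seconds, remainder 9 frames.
21444 s = 5 h 57 min 24 s.
Timecode: 05:57:24:09.

05:57:24:09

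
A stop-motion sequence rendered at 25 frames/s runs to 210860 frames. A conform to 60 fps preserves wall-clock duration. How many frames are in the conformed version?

506064 frames

Target frames = source frames × (target rate / source rate) = 210860 × (60)/(25) = 210860 × 12/5 = 506064.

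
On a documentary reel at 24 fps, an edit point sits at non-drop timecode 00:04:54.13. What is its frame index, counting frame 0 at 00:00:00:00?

Total seconds to the label: (0 × 3600 + 4 × 60 + 54) = 294.
Frame index = 294 × 24 + 13 = 7069.

7069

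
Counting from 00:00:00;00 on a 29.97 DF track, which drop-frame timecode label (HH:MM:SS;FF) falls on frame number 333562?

Ten DF minutes hold 17982 frames, so frame 333562 lies in block 18 (frames 323676–341657) with 9886 frames into that block.
The block's first minute is 1800 frames and the rest 1798 each; 9886 frames reaches minute 5, so 18 × 18 + 5 × 2 = 334 labels have been skipped so far.
Adding those back, label number 333562 + 334 = 333896 at 30 labels/s is 11129 s + 26 f = 3 h 5 min 29 s frame 26, i.e. 03:05:29;26.

03:05:29;26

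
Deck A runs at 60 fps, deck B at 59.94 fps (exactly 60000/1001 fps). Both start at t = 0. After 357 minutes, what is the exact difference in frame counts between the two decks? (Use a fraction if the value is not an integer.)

183600/143 frames

357 min = 21420 s.
A emits 60 × 21420 = 1285200 frames; B emits 60000/1001 × 21420 = 183600000/143.
Difference = 183600/143 frames (≈ 1283.9161); B is behind A.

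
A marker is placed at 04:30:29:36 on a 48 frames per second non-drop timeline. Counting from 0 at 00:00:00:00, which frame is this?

Total seconds to the label: (4 × 3600 + 30 × 60 + 29) = 16229.
Frame index = 16229 × 48 + 36 = 779028.

frame 779028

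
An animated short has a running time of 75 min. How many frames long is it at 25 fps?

112500 frames

75 min = 4500 s.
Frames = 4500 × 25 = 112500.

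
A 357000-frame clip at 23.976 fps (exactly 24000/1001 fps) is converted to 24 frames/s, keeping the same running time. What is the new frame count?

Target frames = source frames × (target rate / source rate) = 357000 × (24)/(24000/1001) = 357000 × 1001/1000 = 357357.

357357 frames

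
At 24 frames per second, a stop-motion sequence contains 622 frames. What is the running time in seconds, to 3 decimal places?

Running time = 622 × 1/24 = 311/12 s ≈ 25.917 s.

25.917 seconds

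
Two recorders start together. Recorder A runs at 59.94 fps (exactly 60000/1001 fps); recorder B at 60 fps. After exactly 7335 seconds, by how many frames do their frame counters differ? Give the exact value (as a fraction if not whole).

440100/1001 frames

A emits 60000/1001 × 7335 = 440100000/1001 frames; B emits 60 × 7335 = 440100.
Difference = 440100/1001 frames (≈ 439.6603); B is ahead of A.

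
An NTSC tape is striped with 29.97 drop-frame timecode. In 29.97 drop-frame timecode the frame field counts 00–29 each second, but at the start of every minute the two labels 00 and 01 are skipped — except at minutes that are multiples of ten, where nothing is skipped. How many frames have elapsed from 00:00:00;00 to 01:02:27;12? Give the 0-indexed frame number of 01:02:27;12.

112310

Complete 10-minute blocks: 6, each 17982 frames → 107892.
Remaining 2 whole minutes in the current block: 1800 + 1 × 1798 = 3598 frames.
Within the current minute: 27 × 30 + 12 − 2 = 820 (labels ;00/;01 skipped at this minute). Total = 107892 + 3598 + 820 = 112310.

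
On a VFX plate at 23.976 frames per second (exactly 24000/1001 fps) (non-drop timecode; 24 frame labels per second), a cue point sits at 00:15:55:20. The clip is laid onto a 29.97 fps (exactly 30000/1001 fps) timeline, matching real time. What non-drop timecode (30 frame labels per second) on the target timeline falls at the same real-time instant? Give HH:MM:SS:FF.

00:15:55:25

Source frame index: (0×3600 + 15×60 + 55) × 24 + 20 = 22940.
Real time: 22940 / (24000/1001) = 1148147/1200 s.
Target frame: (1148147/1200) × (30000/1001) = 28675.
At 30 labels/s: frame 28675 → 00:15:55:25.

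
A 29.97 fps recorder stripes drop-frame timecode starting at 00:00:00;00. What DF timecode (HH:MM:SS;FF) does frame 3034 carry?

Each 10-minute DF block holds 10 × 60 × 30 − 9 × 2 = 17982 frames. 3034 ÷ 17982 → 0 full blocks, remainder 3034.
Within the partial block the first minute is 1800 frames and each further minute 1798, so 1 further minute boundary passed. Total skipped labels = 18 × 0 + 2 × 1 = 2.
Non-drop label index = 3034 + 2 = 3036; at 30 labels/s that is 00:01:41:06, i.e. DF 00:01:41;06.

00:01:41;06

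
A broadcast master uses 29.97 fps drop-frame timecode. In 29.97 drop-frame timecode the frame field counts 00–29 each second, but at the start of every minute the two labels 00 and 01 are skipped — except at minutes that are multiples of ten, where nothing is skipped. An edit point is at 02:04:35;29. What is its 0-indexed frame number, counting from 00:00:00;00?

224055

Complete 10-minute blocks: 12, each 17982 frames → 215784.
Remaining 4 whole minutes in the current block: 1800 + 3 × 1798 = 7194 frames.
Within the current minute: 35 × 30 + 29 − 2 = 1077 (labels ;00/;01 skipped at this minute). Total = 215784 + 7194 + 1077 = 224055.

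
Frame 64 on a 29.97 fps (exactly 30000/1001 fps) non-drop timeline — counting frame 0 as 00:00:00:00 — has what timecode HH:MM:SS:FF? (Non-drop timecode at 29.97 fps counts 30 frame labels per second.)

00:00:02:04

64 ÷ 30 = 2 full seconds, remainder 4 frames.
2 s = 0 h 0 min 2 s.
Timecode: 00:00:02:04.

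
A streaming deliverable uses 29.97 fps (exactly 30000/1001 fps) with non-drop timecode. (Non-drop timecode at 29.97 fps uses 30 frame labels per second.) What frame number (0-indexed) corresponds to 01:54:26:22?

Total seconds to the label: (1 × 3600 + 54 × 60 + 26) = 6866.
Frame index = 6866 × 30 + 22 = 206002.

206002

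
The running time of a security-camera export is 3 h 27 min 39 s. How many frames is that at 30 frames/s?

3 h 27 min 39 s = 12459 s.
Frames = 12459 × 30 = 373770.

373770 frames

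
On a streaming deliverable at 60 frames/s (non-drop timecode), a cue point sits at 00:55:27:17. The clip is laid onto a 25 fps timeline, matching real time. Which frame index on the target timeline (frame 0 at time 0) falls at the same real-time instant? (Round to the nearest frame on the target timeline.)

Source frame index: (0×3600 + 55×60 + 27) × 60 + 17 = 199637.
Real time: 199637 / (60) = 199637/60 s.
Target frame: (199637/60) × (25) = 998185/12 ≈ 83182.083 → 83182.

frame 83182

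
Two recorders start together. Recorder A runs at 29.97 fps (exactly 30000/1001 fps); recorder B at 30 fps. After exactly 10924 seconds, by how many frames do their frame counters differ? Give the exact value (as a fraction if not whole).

A emits 30000/1001 × 10924 = 327720000/1001 frames; B emits 30 × 10924 = 327720.
Difference = 327720/1001 frames (≈ 327.3926); B is ahead of A.

327720/1001 frames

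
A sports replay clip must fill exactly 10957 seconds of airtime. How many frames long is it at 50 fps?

547850 frames

Frames = 10957 × 50 = 547850.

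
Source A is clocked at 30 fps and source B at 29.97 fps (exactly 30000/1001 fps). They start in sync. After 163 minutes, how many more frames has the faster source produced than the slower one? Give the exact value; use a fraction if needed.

163 min = 9780 s.
A emits 30 × 9780 = 293400 frames; B emits 30000/1001 × 9780 = 293400000/1001.
Difference = 293400/1001 frames (≈ 293.1069); B is behind A.

293400/1001 frames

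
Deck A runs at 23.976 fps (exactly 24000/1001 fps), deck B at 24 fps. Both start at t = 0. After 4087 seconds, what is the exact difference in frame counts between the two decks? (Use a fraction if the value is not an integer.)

98088/1001 frames

A emits 24000/1001 × 4087 = 98088000/1001 frames; B emits 24 × 4087 = 98088.
Difference = 98088/1001 frames (≈ 97.9900); B is ahead of A.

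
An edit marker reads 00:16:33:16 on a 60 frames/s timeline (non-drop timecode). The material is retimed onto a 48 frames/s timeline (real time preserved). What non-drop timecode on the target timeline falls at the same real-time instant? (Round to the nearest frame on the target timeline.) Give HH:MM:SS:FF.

Source frame index: (0×3600 + 16×60 + 33) × 60 + 16 = 59596.
Real time: 59596 / (60) = 14899/15 s.
Target frame: (14899/15) × (48) = 238384/5 ≈ 47676.800 → 47677.
At 48 labels/s: frame 47677 → 00:16:33:13.

00:16:33:13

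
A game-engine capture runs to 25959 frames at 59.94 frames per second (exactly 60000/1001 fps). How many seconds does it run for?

433.08265 seconds

Running time = 25959 / (60000/1001) = 433.08265 s.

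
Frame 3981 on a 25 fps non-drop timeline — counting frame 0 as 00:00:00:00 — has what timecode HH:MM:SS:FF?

3981 ÷ 25 = 159 full seconds, remainder 6 frames.
159 s = 0 h 2 min 39 s.
Timecode: 00:02:39:06.

00:02:39:06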